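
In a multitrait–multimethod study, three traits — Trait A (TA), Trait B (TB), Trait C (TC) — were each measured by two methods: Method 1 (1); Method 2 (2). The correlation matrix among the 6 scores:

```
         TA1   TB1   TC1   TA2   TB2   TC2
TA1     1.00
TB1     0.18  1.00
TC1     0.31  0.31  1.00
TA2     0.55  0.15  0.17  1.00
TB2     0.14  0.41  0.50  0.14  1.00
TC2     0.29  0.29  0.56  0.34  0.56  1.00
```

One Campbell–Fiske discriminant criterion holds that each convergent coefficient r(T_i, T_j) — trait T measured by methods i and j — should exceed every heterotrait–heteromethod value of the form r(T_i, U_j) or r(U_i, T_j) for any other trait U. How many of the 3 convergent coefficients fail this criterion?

1

Convergent coefficients and their comparison sets:
TA (methods 1·2): 0.55 vs {0.14, 0.15, 0.29, 0.17} → pass.
TB (methods 1·2): 0.41 vs {0.15, 0.14, 0.29, 0.50} → fail.
TC (methods 1·2): 0.56 vs {0.17, 0.29, 0.50, 0.29} → pass.
1 of 3 fail.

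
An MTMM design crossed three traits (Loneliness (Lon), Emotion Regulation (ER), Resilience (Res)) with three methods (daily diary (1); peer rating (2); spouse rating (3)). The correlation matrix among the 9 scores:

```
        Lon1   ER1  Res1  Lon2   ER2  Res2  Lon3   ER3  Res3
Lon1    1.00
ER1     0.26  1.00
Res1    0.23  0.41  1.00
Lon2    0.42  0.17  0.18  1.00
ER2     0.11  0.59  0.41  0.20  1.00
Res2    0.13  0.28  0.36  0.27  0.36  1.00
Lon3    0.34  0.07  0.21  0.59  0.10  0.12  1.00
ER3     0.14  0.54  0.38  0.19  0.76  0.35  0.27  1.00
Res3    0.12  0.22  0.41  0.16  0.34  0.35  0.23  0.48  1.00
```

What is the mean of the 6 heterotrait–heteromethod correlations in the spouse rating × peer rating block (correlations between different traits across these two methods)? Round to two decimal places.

HTHM values (method 3 × method 2): 0.10, 0.12, 0.19, 0.35, 0.16, 0.34; mean = 1.26/6 = 0.21.

0.21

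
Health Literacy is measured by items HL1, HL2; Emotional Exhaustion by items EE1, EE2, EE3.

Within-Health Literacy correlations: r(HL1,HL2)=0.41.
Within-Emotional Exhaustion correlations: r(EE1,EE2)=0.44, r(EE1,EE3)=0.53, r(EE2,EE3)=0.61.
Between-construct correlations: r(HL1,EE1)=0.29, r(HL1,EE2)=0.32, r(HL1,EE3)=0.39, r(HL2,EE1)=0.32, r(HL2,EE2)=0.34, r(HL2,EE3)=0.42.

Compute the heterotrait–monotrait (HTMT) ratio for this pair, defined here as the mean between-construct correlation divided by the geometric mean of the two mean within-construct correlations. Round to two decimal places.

0.75

Mean between = 2.08/6 = 0.3467.
Mean within-HL = 0.41/1 = 0.4100; mean within-EE = 1.58/3 = 0.5267.
Geometric mean = √(0.4100 × 0.5267) = 0.4647.
HTMT = 0.3467 / 0.4647 = 0.75.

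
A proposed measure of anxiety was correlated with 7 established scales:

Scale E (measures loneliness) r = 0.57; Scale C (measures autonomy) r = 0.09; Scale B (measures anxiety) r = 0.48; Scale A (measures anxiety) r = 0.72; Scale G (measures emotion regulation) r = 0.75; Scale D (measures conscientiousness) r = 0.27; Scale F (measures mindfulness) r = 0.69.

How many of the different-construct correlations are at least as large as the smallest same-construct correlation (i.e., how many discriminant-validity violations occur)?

3

Convergent (same construct = anxiety): Scale B, Scale A.
Smallest convergent = 0.48. Discriminant values: 0.57, 0.09, 0.75, 0.27, 0.69; count ≥ 0.48 → 3.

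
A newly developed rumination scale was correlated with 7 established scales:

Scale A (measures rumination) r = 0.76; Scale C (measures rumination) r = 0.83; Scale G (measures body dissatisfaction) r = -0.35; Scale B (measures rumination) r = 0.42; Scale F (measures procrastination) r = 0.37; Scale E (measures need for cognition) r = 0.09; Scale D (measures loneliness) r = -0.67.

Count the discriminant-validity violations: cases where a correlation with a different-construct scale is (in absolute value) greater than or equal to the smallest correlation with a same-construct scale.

Convergent (same construct = rumination): Scale A, Scale C, Scale B.
Smallest convergent = 0.42. Discriminant |r|: 0.35, 0.37, 0.09, 0.67; count ≥ 0.42 → 1.

1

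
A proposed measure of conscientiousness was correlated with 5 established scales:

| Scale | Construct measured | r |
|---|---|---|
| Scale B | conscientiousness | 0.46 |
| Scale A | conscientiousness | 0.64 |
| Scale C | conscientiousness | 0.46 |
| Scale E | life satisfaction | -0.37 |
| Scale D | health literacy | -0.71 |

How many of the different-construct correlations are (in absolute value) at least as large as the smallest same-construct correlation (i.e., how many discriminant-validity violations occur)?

Convergent (same construct = conscientiousness): Scale B, Scale A, Scale C.
Smallest convergent = 0.46. Discriminant |r|: 0.37, 0.71; count ≥ 0.46 → 1.

1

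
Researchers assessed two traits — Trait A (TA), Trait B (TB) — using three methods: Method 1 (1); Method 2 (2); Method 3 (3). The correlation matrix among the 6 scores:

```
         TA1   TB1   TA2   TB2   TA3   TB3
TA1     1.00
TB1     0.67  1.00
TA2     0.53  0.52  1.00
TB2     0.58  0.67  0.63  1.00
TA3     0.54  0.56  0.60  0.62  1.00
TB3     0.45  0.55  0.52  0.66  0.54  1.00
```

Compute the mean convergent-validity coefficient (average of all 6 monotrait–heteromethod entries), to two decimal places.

0.59

Convergent values: 0.53, 0.54, 0.60, 0.67, 0.55, 0.66; mean = 3.55/6 = 0.59.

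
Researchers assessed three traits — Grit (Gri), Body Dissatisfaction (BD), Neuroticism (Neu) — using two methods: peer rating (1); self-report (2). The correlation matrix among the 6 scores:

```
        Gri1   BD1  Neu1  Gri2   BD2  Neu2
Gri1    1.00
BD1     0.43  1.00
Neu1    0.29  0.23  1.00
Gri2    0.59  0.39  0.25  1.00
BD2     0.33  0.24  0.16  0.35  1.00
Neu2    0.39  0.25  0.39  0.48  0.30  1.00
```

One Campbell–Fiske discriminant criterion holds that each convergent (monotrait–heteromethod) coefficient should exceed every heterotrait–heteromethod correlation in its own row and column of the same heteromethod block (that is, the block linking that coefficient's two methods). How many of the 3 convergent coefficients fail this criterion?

2

Convergent coefficients and their comparison sets:
Gri (methods 1·2): 0.59 vs {0.33, 0.39, 0.39, 0.25} → pass.
BD (methods 1·2): 0.24 vs {0.39, 0.33, 0.25, 0.16} → fail.
Neu (methods 1·2): 0.39 vs {0.25, 0.39, 0.16, 0.25} → fail.
2 of 3 fail.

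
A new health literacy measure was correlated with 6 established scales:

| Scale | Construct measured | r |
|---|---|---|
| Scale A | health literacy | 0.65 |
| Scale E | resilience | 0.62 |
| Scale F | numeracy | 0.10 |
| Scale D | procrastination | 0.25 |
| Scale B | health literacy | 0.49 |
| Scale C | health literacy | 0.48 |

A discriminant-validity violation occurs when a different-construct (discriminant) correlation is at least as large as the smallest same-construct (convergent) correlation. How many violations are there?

Convergent (same construct = health literacy): Scale A, Scale B, Scale C.
Smallest convergent = 0.48. Discriminant values: 0.62, 0.10, 0.25; count ≥ 0.48 → 1.

1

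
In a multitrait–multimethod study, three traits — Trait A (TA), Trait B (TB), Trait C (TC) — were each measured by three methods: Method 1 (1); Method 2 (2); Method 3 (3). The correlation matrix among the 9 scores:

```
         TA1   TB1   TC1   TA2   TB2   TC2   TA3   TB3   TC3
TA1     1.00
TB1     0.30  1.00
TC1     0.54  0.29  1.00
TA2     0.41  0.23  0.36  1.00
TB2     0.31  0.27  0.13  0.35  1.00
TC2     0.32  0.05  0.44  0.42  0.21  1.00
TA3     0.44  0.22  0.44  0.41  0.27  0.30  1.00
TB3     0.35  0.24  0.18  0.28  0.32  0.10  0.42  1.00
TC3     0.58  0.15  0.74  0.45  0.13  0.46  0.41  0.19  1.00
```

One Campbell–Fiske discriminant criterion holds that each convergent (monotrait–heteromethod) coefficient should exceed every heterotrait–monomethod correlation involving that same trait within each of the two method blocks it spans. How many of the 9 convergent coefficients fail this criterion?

Convergent coefficients and their comparison sets:
TA (methods 1·2): 0.41 vs {0.30, 0.35, 0.54, 0.42} → fail.
TA (methods 1·3): 0.44 vs {0.30, 0.42, 0.54, 0.41} → fail.
TA (methods 2·3): 0.41 vs {0.35, 0.42, 0.42, 0.41} → fail.
TB (methods 1·2): 0.27 vs {0.30, 0.35, 0.29, 0.21} → fail.
TB (methods 1·3): 0.24 vs {0.30, 0.42, 0.29, 0.19} → fail.
TB (methods 2·3): 0.32 vs {0.35, 0.42, 0.21, 0.19} → fail.
TC (methods 1·2): 0.44 vs {0.54, 0.42, 0.29, 0.21} → fail.
TC (methods 1·3): 0.74 vs {0.54, 0.41, 0.29, 0.19} → pass.
TC (methods 2·3): 0.46 vs {0.42, 0.41, 0.21, 0.19} → pass.
7 of 9 fail.

7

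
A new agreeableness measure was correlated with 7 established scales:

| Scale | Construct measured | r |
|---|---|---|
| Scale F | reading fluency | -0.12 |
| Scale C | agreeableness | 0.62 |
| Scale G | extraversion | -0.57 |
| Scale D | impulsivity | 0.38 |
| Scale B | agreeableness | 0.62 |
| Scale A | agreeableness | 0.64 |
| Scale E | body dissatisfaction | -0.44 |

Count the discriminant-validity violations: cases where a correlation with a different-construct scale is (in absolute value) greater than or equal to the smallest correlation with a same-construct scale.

Convergent (same construct = agreeableness): Scale C, Scale B, Scale A.
Smallest convergent = 0.62. Discriminant |r|: 0.12, 0.57, 0.38, 0.44; count ≥ 0.62 → 0.

0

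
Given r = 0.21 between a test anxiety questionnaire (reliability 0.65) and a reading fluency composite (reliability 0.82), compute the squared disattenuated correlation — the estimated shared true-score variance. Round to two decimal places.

0.08

Disattenuated r = 0.21 / √(0.65 × 0.82) = 0.21 / 0.7301 = 0.2876.
Shared true-score variance = 0.2876² = 0.0827 ≈ 0.08.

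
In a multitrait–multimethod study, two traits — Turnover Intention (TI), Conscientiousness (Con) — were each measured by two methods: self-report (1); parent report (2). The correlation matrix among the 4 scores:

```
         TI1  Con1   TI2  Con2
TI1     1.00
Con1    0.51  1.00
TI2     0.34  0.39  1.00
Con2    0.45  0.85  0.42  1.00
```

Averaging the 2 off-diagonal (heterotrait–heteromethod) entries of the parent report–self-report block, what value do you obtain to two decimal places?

0.42

HTHM values (method 2 × method 1): 0.39, 0.45; mean = 0.84/2 = 0.42.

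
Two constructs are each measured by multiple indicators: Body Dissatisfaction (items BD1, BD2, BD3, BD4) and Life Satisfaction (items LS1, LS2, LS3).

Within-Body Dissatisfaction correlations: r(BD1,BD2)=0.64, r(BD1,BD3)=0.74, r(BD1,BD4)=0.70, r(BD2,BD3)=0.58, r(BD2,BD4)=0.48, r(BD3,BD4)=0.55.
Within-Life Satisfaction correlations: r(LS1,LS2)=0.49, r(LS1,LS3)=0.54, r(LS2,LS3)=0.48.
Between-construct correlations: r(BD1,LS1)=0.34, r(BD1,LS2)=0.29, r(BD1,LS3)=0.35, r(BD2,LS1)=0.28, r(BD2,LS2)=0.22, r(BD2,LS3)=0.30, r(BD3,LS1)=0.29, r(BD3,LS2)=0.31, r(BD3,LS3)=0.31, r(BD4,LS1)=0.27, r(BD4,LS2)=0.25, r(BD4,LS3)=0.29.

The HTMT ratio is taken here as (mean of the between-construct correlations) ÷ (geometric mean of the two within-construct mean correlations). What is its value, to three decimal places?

Mean between = 3.50/12 = 0.2917.
Mean within-BD = 3.69/6 = 0.6150; mean within-LS = 1.51/3 = 0.5033.
Geometric mean = √(0.6150 × 0.5033) = 0.5564.
HTMT = 0.2917 / 0.5564 = 0.524.

0.524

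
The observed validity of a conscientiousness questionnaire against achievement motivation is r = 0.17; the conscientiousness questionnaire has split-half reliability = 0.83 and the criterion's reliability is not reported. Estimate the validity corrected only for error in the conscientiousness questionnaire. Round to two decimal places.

Single correction: r_c = r_obs / √r_xx = 0.17 / √0.83 = 0.17 / 0.9110 ≈ 0.19.

0.19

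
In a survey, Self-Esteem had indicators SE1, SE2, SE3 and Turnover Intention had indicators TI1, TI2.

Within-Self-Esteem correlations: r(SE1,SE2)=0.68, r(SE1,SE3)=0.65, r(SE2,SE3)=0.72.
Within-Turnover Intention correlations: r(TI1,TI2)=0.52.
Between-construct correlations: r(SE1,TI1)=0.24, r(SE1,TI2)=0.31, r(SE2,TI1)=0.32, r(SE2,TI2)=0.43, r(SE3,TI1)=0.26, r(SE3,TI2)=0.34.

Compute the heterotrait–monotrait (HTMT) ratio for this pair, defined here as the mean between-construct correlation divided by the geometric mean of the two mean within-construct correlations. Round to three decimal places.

0.531

Mean heterotrait r = 1.90/6 = 0.3167.
Mean within-SE = 2.05/3 = 0.6833; mean within-TI = 0.52/1 = 0.5200.
Geometric mean = √(0.6833 × 0.5200) = 0.5961.
HTMT = 0.3167 / 0.5961 = 0.531.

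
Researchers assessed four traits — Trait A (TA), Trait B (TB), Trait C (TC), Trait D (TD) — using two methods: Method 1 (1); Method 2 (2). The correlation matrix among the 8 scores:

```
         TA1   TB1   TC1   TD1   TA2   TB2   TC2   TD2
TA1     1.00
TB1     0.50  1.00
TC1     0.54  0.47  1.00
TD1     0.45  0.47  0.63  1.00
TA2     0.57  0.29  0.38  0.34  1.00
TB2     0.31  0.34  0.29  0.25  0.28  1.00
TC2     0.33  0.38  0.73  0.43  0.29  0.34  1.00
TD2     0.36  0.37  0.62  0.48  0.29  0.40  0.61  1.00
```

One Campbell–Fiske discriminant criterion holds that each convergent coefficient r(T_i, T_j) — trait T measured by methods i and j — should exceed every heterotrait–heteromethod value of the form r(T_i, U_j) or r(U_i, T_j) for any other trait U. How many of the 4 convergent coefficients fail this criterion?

2

Convergent coefficients and their comparison sets:
TA (methods 1·2): 0.57 vs {0.31, 0.29, 0.33, 0.38, 0.36, 0.34} → pass.
TB (methods 1·2): 0.34 vs {0.29, 0.31, 0.38, 0.29, 0.37, 0.25} → fail.
TC (methods 1·2): 0.73 vs {0.38, 0.33, 0.29, 0.38, 0.62, 0.43} → pass.
TD (methods 1·2): 0.48 vs {0.34, 0.36, 0.25, 0.37, 0.43, 0.62} → fail.
2 of 4 fail.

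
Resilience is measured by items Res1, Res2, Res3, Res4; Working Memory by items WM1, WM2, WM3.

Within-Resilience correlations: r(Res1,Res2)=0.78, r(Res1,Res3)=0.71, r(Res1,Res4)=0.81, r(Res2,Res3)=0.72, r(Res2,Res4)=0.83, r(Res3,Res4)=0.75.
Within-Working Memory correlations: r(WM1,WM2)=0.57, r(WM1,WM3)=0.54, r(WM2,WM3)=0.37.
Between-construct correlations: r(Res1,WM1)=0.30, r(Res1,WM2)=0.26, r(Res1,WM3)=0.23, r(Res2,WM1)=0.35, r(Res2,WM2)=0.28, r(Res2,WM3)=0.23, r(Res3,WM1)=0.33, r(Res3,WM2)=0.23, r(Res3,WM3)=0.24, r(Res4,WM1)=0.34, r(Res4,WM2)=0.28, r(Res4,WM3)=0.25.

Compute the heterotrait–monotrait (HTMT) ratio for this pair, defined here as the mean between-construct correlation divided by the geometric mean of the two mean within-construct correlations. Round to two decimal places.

0.45

Between-construct mean = 3.32/12 = 0.2767.
Mean within-Res = 4.60/6 = 0.7667; mean within-WM = 1.48/3 = 0.4933.
Geometric mean = √(0.7667 × 0.4933) = 0.6150.
HTMT = 0.2767 / 0.6150 = 0.45.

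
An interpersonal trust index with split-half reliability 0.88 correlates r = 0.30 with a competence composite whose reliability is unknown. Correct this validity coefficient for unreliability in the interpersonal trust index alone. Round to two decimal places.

0.32

Single correction: r_c = r_obs / √r_xx = 0.30 / √0.88 = 0.30 / 0.9381 ≈ 0.32.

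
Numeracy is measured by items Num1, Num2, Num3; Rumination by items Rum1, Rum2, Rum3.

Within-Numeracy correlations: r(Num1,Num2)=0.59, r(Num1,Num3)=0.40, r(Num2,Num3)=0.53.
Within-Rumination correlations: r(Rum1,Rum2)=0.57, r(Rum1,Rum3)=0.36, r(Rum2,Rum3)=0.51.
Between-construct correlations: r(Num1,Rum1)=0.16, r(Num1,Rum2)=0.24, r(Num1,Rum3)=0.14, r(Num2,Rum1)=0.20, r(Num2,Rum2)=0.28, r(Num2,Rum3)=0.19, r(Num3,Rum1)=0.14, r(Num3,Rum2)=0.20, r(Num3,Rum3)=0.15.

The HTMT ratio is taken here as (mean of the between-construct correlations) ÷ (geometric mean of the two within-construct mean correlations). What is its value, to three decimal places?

0.383

Mean between = 1.70/9 = 0.1889.
Mean within-Num = 1.52/3 = 0.5067; mean within-Rum = 1.44/3 = 0.4800.
Geometric mean = √(0.5067 × 0.4800) = 0.4932.
HTMT = 0.1889 / 0.4932 = 0.383.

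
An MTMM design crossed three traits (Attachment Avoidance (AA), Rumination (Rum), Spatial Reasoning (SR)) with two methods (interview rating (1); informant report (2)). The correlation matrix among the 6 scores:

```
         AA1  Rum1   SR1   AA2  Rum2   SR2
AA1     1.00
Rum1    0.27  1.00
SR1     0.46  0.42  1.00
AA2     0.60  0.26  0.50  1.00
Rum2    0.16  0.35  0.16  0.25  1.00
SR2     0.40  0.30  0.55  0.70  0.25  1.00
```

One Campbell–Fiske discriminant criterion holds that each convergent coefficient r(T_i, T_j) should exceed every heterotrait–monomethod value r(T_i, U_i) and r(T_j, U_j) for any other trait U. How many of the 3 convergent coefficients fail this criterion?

Convergent coefficients and their comparison sets:
AA (methods 1·2): 0.60 vs {0.27, 0.25, 0.46, 0.70} → fail.
Rum (methods 1·2): 0.35 vs {0.27, 0.25, 0.42, 0.25} → fail.
SR (methods 1·2): 0.55 vs {0.46, 0.70, 0.42, 0.25} → fail.
3 of 3 fail.

3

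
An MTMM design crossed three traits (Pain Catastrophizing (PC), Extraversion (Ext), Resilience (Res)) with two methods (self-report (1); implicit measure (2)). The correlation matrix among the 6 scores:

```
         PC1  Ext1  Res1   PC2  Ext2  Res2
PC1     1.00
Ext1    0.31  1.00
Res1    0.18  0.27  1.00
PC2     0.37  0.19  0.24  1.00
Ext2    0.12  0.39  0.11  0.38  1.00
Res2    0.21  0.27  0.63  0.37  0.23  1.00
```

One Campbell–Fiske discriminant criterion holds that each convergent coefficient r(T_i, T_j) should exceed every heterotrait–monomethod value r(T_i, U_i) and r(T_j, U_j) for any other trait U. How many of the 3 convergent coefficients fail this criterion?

Checking each validity diagonal entry against its comparison values:
PC (methods 1·2): 0.37 vs {0.31, 0.38, 0.18, 0.37} → fail.
Ext (methods 1·2): 0.39 vs {0.31, 0.38, 0.27, 0.23} → pass.
Res (methods 1·2): 0.63 vs {0.18, 0.37, 0.27, 0.23} → pass.
1 of 3 fail.

1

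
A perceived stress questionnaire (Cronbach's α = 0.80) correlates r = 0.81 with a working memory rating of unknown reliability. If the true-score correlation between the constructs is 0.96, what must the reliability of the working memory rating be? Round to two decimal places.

r_true = r_obs / √(r_xx · r_yy) ⇒ 0.96 = 0.81 / √(0.80 · r_yy).
√(0.80 · r_yy) = 0.81 / 0.96 = 0.8438; 0.80 · r_yy = 0.7120; r_yy = 0.7120 / 0.80 ≈ 0.89.

0.89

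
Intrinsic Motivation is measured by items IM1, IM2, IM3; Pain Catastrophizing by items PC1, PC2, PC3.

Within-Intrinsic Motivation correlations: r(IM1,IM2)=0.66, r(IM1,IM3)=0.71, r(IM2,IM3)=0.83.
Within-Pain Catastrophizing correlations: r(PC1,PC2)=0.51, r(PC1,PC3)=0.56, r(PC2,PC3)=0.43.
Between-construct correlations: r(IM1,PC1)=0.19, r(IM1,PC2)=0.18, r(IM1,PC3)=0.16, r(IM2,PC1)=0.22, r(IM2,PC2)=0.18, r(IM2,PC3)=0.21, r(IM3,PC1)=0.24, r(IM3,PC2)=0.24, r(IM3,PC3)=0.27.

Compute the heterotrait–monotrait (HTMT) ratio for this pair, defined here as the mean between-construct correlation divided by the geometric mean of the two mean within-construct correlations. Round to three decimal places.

0.347

Between-construct mean = 1.89/9 = 0.2100.
Mean within-IM = 2.20/3 = 0.7333; mean within-PC = 1.50/3 = 0.5000.
Geometric mean = √(0.7333 × 0.5000) = 0.6055.
HTMT = 0.2100 / 0.6055 = 0.347.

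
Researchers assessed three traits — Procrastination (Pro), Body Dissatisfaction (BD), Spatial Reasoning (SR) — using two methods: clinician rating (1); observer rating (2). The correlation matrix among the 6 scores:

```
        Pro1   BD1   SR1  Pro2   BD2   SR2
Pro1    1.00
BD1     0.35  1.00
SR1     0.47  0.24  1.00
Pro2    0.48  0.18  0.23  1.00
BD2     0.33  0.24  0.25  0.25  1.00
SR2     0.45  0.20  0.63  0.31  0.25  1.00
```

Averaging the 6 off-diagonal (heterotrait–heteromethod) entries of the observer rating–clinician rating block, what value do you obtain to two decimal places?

0.27

HTHM values (method 2 × method 1): 0.18, 0.23, 0.33, 0.25, 0.45, 0.20; mean = 1.64/6 = 0.27.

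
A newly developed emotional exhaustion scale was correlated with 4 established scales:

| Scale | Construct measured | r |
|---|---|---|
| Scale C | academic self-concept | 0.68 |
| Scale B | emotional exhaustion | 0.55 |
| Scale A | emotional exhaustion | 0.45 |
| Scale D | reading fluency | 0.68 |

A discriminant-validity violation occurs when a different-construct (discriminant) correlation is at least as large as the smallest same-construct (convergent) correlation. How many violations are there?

Convergent (same construct = emotional exhaustion): Scale B, Scale A.
Smallest convergent = 0.45. Discriminant values: 0.68, 0.68; count ≥ 0.45 → 2.

2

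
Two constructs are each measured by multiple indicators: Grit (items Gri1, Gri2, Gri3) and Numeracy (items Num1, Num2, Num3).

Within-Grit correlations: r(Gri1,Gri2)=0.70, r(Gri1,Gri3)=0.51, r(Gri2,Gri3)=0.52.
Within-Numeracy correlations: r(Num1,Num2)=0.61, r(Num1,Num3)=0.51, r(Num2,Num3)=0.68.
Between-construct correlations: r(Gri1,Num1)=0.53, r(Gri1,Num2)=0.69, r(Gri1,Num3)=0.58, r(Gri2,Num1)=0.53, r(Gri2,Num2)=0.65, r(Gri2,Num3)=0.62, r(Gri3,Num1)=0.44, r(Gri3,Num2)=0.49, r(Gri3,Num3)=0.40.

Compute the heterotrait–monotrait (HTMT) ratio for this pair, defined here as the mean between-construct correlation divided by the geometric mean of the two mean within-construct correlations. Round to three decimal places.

Mean heterotrait r = 4.93/9 = 0.5478.
Mean within-Gri = 1.73/3 = 0.5767; mean within-Num = 1.80/3 = 0.6000.
Geometric mean = √(0.5767 × 0.6000) = 0.5882.
HTMT = 0.5478 / 0.5882 = 0.931.

0.931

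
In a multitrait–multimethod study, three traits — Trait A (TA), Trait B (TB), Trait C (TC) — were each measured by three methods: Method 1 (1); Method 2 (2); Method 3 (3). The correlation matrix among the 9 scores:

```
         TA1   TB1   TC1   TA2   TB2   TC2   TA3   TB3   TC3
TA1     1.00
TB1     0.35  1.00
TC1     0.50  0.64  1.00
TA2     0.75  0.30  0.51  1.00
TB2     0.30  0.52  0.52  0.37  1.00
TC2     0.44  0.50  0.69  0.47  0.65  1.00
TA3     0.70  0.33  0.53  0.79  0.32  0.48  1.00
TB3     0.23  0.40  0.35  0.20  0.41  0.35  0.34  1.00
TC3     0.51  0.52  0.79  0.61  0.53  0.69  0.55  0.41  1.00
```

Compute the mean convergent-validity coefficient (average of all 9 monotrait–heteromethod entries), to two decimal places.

0.64

Convergent values: 0.75, 0.70, 0.79, 0.52, 0.40, 0.41, 0.69, 0.79, 0.69; mean = 5.74/9 = 0.64.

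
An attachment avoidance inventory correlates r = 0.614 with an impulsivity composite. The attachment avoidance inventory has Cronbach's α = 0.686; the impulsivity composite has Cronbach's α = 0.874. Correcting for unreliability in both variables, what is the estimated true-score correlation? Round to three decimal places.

r_true = r_obs / √(r_xx · r_yy) = 0.614 / √(0.686 × 0.874) = 0.614 / √0.599564 = 0.614 / 0.7743 ≈ 0.793.

0.793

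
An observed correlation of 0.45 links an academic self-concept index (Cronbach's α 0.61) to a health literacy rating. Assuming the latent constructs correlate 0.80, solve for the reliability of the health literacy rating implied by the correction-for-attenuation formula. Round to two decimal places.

r_true = r_obs / √(r_xx · r_yy) ⇒ 0.80 = 0.45 / √(0.61 · r_yy).
√(0.61 · r_yy) = 0.45 / 0.80 = 0.5625; 0.61 · r_yy = 0.3164; r_yy = 0.3164 / 0.61 ≈ 0.52.

0.52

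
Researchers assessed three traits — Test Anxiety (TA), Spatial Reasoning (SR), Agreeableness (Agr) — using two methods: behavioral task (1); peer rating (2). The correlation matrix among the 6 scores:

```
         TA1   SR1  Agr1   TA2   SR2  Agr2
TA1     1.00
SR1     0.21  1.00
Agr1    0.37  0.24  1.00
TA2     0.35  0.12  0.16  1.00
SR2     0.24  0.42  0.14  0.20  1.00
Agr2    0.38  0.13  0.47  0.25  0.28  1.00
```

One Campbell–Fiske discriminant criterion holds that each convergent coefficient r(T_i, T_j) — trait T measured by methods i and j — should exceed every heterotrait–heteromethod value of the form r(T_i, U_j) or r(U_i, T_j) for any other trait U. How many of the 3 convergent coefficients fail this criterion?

Each convergent coefficient versus the relevant comparison correlations:
TA (methods 1·2): 0.35 vs {0.24, 0.12, 0.38, 0.16} → fail.
SR (methods 1·2): 0.42 vs {0.12, 0.24, 0.13, 0.14} → pass.
Agr (methods 1·2): 0.47 vs {0.16, 0.38, 0.14, 0.13} → pass.
1 of 3 fail.

1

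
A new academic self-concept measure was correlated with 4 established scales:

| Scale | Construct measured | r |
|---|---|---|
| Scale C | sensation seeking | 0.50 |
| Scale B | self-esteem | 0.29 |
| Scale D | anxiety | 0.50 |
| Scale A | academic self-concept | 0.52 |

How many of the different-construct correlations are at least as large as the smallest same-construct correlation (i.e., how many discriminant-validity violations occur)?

0

Convergent (same construct = academic self-concept): Scale A.
Smallest convergent = 0.52. Discriminant values: 0.50, 0.29, 0.50; count ≥ 0.52 → 0.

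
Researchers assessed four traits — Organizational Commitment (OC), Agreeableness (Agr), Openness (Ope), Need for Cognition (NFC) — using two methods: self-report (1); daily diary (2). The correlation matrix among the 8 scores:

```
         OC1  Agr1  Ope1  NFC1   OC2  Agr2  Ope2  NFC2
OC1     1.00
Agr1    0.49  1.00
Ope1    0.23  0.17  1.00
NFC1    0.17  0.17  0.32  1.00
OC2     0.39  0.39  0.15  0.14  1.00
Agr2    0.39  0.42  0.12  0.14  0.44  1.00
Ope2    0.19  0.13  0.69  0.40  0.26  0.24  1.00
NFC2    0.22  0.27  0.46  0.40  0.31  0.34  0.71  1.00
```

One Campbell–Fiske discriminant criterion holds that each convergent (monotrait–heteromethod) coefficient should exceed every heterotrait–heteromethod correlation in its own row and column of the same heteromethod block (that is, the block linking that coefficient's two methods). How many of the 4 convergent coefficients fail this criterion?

2

Checking each validity diagonal entry against its comparison values:
OC (methods 1·2): 0.39 vs {0.39, 0.39, 0.19, 0.15, 0.22, 0.14} → fail.
Agr (methods 1·2): 0.42 vs {0.39, 0.39, 0.13, 0.12, 0.27, 0.14} → pass.
Ope (methods 1·2): 0.69 vs {0.15, 0.19, 0.12, 0.13, 0.46, 0.40} → pass.
NFC (methods 1·2): 0.40 vs {0.14, 0.22, 0.14, 0.27, 0.40, 0.46} → fail.
2 of 4 fail.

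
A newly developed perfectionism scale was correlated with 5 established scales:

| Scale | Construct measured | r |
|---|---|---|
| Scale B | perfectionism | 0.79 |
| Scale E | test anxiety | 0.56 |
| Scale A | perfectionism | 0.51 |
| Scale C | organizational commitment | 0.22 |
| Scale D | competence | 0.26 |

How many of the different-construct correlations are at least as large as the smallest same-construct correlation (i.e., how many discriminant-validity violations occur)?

Convergent (same construct = perfectionism): Scale B, Scale A.
Smallest convergent = 0.51. Discriminant values: 0.56, 0.22, 0.26; count ≥ 0.51 → 1.

1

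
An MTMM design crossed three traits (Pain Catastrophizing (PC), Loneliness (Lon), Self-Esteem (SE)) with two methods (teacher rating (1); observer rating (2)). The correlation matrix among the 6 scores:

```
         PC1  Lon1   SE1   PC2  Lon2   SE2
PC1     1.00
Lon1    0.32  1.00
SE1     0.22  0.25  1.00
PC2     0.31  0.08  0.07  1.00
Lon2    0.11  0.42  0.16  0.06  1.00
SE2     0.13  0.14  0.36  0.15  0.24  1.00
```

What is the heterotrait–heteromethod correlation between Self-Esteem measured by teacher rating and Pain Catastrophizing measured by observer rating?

0.07

Different traits and methods: r(SE1, PC2) = 0.07.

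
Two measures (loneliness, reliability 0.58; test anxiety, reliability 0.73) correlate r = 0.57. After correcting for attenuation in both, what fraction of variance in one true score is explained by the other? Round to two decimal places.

Disattenuated r = 0.57 / √(0.58 × 0.73) = 0.57 / 0.6507 = 0.8760.
Shared true-score variance = 0.8760² = 0.7674 ≈ 0.77.

0.77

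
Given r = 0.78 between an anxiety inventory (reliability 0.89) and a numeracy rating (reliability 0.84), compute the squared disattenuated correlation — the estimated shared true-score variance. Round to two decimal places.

Disattenuated r = 0.78 / √(0.89 × 0.84) = 0.78 / 0.8646 = 0.9022.
Shared true-score variance = 0.9022² = 0.8140 ≈ 0.81.

0.81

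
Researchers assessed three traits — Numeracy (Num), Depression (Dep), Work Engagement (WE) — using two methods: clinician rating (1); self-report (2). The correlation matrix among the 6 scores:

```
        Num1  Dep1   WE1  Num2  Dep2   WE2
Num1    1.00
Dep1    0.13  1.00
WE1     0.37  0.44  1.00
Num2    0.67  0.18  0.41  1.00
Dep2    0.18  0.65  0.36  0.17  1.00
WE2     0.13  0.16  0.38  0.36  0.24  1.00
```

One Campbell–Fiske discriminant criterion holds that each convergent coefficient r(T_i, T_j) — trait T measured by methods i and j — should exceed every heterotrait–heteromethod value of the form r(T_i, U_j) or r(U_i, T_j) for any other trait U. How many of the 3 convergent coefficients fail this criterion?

Checking each validity diagonal entry against its comparison values:
Num (methods 1·2): 0.67 vs {0.18, 0.18, 0.13, 0.41} → pass.
Dep (methods 1·2): 0.65 vs {0.18, 0.18, 0.16, 0.36} → pass.
WE (methods 1·2): 0.38 vs {0.41, 0.13, 0.36, 0.16} → fail.
1 of 3 fail.

1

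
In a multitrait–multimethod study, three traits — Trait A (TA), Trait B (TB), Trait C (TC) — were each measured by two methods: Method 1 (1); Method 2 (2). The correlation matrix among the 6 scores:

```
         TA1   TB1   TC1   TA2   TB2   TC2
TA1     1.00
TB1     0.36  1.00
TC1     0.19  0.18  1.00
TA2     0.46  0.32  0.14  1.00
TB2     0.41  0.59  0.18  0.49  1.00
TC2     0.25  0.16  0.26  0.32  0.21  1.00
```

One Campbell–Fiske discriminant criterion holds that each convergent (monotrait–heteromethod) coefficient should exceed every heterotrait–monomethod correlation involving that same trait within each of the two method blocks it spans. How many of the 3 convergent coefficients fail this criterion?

Convergent coefficients and their comparison sets:
TA (methods 1·2): 0.46 vs {0.36, 0.49, 0.19, 0.32} → fail.
TB (methods 1·2): 0.59 vs {0.36, 0.49, 0.18, 0.21} → pass.
TC (methods 1·2): 0.26 vs {0.19, 0.32, 0.18, 0.21} → fail.
2 of 3 fail.

2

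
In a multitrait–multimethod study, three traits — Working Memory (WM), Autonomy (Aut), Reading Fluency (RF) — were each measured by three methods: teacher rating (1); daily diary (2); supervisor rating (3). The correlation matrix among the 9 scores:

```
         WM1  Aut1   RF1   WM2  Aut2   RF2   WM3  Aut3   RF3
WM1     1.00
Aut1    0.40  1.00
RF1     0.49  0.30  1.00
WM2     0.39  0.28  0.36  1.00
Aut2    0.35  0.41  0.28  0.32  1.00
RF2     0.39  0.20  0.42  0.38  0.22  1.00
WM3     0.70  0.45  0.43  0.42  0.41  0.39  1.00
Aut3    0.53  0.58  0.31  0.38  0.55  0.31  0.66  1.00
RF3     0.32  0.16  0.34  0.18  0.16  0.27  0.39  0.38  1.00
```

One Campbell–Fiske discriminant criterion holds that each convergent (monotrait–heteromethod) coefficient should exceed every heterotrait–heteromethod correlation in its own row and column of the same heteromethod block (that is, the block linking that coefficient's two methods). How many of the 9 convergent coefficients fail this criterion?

3

Convergent coefficients and their comparison sets:
WM (methods 1·2): 0.39 vs {0.35, 0.28, 0.39, 0.36} → fail.
WM (methods 1·3): 0.70 vs {0.53, 0.45, 0.32, 0.43} → pass.
WM (methods 2·3): 0.42 vs {0.38, 0.41, 0.18, 0.39} → pass.
Aut (methods 1·2): 0.41 vs {0.28, 0.35, 0.20, 0.28} → pass.
Aut (methods 1·3): 0.58 vs {0.45, 0.53, 0.16, 0.31} → pass.
Aut (methods 2·3): 0.55 vs {0.41, 0.38, 0.16, 0.31} → pass.
RF (methods 1·2): 0.42 vs {0.36, 0.39, 0.28, 0.20} → pass.
RF (methods 1·3): 0.34 vs {0.43, 0.32, 0.31, 0.16} → fail.
RF (methods 2·3): 0.27 vs {0.39, 0.18, 0.31, 0.16} → fail.
3 of 9 fail.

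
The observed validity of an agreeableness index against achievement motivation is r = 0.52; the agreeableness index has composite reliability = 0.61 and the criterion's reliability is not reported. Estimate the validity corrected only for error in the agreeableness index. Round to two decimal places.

Single correction: r_c = r_obs / √r_xx = 0.52 / √0.61 = 0.52 / 0.7810 ≈ 0.67.

0.67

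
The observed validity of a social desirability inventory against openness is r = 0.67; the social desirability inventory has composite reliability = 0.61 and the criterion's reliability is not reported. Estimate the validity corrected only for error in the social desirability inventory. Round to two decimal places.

Single correction: r_c = r_obs / √r_xx = 0.67 / √0.61 = 0.67 / 0.7810 ≈ 0.86.

0.86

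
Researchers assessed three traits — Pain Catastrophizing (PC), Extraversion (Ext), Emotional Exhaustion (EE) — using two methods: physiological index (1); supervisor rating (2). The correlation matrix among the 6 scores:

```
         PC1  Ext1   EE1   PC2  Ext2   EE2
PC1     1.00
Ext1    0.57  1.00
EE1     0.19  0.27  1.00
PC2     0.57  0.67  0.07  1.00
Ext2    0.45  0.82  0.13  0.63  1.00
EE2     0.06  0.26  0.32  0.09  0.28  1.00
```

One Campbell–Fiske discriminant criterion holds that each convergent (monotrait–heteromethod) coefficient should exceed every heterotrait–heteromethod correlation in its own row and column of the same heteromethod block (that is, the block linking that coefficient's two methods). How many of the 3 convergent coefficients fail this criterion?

Each convergent coefficient versus the relevant comparison correlations:
PC (methods 1·2): 0.57 vs {0.45, 0.67, 0.06, 0.07} → fail.
Ext (methods 1·2): 0.82 vs {0.67, 0.45, 0.26, 0.13} → pass.
EE (methods 1·2): 0.32 vs {0.07, 0.06, 0.13, 0.26} → pass.
1 of 3 fail.

1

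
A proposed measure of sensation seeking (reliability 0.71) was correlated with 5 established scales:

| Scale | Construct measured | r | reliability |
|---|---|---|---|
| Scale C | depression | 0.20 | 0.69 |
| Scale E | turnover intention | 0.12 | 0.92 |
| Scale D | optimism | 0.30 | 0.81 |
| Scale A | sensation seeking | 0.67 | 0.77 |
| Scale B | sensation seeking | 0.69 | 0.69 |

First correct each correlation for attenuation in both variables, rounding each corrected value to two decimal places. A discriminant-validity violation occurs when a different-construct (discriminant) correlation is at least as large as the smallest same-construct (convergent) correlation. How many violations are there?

Disattenuated r (r / √(r_scale · r_new)):
  Scale C (disc): 0.20 / √(0.69·0.71) = 0.29
  Scale E (disc): 0.12 / √(0.92·0.71) = 0.15
  Scale D (disc): 0.30 / √(0.81·0.71) = 0.40
  Scale A (conv): 0.67 / √(0.77·0.71) = 0.91
  Scale B (conv): 0.69 / √(0.69·0.71) = 0.99
Smallest convergent = 0.91. Discriminant values: 0.29, 0.15, 0.40; count ≥ 0.91 → 0.

0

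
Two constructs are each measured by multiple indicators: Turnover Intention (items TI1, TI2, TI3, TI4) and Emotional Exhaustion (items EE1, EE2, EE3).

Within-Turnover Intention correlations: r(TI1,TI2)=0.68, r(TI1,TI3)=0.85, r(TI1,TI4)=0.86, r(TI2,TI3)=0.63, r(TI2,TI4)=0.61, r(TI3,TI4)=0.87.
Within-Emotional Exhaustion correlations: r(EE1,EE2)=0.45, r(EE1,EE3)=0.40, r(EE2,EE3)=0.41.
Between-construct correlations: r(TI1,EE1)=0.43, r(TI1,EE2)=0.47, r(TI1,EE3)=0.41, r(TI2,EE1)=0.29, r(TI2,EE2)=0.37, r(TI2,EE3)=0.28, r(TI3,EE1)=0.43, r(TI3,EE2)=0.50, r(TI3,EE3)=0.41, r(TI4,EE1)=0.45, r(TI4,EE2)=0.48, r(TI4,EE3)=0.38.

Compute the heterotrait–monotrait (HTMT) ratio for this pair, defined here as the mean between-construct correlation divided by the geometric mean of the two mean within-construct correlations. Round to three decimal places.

Mean heterotrait r = 4.90/12 = 0.4083.
Mean within-TI = 4.50/6 = 0.7500; mean within-EE = 1.26/3 = 0.4200.
Geometric mean = √(0.7500 × 0.4200) = 0.5612.
HTMT = 0.4083 / 0.5612 = 0.728.

0.728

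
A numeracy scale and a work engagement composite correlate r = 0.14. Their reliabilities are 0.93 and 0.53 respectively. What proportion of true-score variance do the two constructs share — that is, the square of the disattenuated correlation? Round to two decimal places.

0.04

Disattenuated r = 0.14 / √(0.93 × 0.53) = 0.14 / 0.7021 = 0.1994.
Shared true-score variance = 0.1994² = 0.0398 ≈ 0.04.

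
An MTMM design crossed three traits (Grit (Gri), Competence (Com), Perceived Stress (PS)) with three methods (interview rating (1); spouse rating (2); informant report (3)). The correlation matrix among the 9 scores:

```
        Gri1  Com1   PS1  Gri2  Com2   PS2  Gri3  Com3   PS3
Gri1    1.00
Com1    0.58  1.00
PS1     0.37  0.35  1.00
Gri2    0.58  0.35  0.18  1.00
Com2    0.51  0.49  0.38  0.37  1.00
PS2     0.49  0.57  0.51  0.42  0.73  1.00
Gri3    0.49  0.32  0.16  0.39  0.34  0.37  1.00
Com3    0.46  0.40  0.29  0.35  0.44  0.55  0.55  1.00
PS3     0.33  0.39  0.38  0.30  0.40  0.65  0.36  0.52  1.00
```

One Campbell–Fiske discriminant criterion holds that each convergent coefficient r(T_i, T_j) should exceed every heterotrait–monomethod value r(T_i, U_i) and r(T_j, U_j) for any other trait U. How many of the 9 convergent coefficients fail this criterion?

9

Checking each validity diagonal entry against its comparison values:
Gri (methods 1·2): 0.58 vs {0.58, 0.37, 0.37, 0.42} → fail.
Gri (methods 1·3): 0.49 vs {0.58, 0.55, 0.37, 0.36} → fail.
Gri (methods 2·3): 0.39 vs {0.37, 0.55, 0.42, 0.36} → fail.
Com (methods 1·2): 0.49 vs {0.58, 0.37, 0.35, 0.73} → fail.
Com (methods 1·3): 0.40 vs {0.58, 0.55, 0.35, 0.52} → fail.
Com (methods 2·3): 0.44 vs {0.37, 0.55, 0.73, 0.52} → fail.
PS (methods 1·2): 0.51 vs {0.37, 0.42, 0.35, 0.73} → fail.
PS (methods 1·3): 0.38 vs {0.37, 0.36, 0.35, 0.52} → fail.
PS (methods 2·3): 0.65 vs {0.42, 0.36, 0.73, 0.52} → fail.
9 of 9 fail.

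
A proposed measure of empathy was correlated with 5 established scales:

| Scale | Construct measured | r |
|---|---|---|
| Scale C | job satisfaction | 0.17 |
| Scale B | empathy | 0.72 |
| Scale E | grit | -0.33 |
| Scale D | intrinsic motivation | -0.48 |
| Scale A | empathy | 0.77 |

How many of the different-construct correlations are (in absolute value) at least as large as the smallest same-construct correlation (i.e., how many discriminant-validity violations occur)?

Convergent (same construct = empathy): Scale B, Scale A.
Smallest convergent = 0.72. Discriminant |r|: 0.17, 0.33, 0.48; count ≥ 0.72 → 0.

0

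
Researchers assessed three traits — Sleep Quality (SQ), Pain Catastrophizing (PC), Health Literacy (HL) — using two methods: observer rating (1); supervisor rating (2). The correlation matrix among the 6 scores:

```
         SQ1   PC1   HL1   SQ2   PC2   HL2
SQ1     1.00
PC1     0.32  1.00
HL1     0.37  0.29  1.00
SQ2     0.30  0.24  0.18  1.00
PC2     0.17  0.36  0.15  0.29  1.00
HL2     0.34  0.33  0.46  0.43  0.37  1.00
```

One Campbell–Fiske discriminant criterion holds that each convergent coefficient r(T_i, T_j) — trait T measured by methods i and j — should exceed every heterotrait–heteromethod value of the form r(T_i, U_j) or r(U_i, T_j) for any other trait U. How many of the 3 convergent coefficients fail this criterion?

Checking each validity diagonal entry against its comparison values:
SQ (methods 1·2): 0.30 vs {0.17, 0.24, 0.34, 0.18} → fail.
PC (methods 1·2): 0.36 vs {0.24, 0.17, 0.33, 0.15} → pass.
HL (methods 1·2): 0.46 vs {0.18, 0.34, 0.15, 0.33} → pass.
1 of 3 fail.

1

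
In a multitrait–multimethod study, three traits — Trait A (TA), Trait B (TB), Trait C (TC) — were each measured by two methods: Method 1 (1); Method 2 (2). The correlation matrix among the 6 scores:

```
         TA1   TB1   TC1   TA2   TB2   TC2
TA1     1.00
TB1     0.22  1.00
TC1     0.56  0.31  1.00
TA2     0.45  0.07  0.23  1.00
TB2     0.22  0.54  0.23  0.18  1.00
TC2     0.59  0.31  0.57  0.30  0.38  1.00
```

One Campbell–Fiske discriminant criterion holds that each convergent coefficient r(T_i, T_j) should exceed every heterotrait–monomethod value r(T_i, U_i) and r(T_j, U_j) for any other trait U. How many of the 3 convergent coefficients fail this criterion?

1

Checking each validity diagonal entry against its comparison values:
TA (methods 1·2): 0.45 vs {0.22, 0.18, 0.56, 0.30} → fail.
TB (methods 1·2): 0.54 vs {0.22, 0.18, 0.31, 0.38} → pass.
TC (methods 1·2): 0.57 vs {0.56, 0.30, 0.31, 0.38} → pass.
1 of 3 fail.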